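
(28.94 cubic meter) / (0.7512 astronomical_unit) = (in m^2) 2.575e-10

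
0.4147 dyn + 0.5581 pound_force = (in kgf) 0.2532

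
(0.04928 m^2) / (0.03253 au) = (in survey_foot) 3.322e-11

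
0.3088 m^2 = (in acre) 7.631e-05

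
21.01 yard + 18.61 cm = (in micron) 1.94e+07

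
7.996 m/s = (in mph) 17.89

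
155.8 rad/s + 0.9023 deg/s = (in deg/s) 8928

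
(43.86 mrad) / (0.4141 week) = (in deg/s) 1.003e-05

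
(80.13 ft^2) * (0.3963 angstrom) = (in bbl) 1.856e-09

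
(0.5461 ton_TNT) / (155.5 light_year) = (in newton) 1.553e-09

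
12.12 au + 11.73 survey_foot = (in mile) 1.127e+09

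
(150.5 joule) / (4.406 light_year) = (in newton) 3.61e-15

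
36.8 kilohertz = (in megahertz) 0.0368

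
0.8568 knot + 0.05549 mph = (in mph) 1.041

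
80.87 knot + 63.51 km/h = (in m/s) 59.24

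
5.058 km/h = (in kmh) 5.058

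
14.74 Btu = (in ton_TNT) 3.717e-06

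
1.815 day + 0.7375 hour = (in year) 0.005057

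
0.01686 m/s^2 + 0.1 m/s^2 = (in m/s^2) 0.1169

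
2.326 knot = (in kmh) 4.308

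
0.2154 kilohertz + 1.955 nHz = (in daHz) 21.54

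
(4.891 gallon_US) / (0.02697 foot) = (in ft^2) 24.24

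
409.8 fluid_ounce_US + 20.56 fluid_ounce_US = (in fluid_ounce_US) 430.4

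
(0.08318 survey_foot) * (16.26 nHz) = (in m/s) 4.122e-10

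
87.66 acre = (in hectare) 35.47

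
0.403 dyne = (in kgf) 4.109e-07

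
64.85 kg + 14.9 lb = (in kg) 71.61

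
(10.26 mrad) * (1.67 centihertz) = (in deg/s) 0.009817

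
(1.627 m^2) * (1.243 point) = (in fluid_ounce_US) 24.12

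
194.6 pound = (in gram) 8.827e+04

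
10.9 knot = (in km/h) 20.19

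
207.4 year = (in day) 7.57e+04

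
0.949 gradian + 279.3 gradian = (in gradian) 280.2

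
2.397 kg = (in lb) 5.284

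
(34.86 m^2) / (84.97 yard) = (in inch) 17.66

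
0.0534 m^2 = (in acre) 1.32e-05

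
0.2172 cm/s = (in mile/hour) 0.004859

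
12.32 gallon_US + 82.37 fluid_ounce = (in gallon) 12.96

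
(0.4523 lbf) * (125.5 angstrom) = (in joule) 2.525e-08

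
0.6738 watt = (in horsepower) 0.0009036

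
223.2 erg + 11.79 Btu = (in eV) 7.764e+22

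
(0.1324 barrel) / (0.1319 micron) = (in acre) 39.44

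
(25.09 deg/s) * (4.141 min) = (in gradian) 6927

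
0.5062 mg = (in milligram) 0.5062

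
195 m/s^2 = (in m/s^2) 195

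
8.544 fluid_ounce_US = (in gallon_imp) 0.05558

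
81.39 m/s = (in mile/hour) 182.1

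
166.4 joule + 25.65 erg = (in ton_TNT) 3.977e-08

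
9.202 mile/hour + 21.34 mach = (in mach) 21.35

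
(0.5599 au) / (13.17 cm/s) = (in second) 6.36e+11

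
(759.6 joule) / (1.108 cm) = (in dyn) 6.856e+09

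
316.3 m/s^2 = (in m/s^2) 316.3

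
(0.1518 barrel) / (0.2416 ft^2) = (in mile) 0.0006681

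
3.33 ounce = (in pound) 0.2081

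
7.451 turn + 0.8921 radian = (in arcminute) 1.64e+05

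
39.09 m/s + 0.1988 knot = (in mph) 87.67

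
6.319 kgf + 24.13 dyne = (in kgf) 6.319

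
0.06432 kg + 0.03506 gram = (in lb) 0.1419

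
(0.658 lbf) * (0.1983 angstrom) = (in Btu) 5.501e-14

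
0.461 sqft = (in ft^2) 0.461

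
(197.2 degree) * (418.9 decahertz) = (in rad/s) 1.442e+04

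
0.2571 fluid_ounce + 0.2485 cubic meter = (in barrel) 1.563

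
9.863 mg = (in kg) 9.863e-06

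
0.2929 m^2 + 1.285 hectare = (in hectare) 1.285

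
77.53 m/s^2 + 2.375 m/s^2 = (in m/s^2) 79.91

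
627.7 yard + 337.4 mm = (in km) 0.5743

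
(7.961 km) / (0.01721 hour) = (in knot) 249.8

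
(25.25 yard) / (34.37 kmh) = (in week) 3.999e-06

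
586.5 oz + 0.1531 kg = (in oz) 591.9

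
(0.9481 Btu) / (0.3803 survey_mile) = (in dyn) 1.634e+05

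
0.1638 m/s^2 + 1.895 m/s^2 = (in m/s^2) 2.059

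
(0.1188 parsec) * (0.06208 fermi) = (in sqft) 2.45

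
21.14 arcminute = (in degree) 0.3523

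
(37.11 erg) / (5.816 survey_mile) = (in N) 3.965e-10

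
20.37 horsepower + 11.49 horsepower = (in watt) 2.376e+04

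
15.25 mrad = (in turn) 0.002427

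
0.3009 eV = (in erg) 4.821e-13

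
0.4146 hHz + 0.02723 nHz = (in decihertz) 414.6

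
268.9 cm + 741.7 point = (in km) 0.002951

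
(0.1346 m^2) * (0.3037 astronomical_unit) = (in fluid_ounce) 2.068e+14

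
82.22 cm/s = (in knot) 1.598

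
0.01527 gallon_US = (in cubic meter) 5.78e-05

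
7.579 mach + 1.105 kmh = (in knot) 5017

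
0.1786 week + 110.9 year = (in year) 110.9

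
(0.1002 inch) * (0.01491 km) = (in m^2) 0.03795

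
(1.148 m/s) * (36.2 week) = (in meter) 2.513e+07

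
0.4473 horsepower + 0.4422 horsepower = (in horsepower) 0.8895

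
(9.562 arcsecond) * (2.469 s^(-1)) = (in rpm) 0.001093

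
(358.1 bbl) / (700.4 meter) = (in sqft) 0.875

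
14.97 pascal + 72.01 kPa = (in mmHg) 540.2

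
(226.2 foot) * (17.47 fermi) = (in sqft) 1.296e-11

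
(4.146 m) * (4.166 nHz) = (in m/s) 1.727e-08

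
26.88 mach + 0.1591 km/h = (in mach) 26.88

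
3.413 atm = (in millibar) 3458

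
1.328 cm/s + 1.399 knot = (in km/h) 2.639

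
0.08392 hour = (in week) 0.0004995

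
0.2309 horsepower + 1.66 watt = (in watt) 173.8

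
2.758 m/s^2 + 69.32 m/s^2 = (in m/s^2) 72.08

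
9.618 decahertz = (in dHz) 961.8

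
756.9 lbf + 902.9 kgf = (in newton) 1.222e+04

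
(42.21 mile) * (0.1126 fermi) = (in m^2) 7.649e-12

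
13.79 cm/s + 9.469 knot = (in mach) 0.01471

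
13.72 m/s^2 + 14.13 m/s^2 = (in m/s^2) 27.85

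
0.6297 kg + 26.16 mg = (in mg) 6.297e+05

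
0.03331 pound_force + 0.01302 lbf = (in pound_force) 0.04633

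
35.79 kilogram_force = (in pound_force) 78.9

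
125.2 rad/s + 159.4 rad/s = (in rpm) 2718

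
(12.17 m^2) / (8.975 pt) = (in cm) 3.844e+05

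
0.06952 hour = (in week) 0.0004138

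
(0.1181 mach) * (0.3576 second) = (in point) 4.076e+04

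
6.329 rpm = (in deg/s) 37.97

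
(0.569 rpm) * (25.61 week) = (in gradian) 5.875e+07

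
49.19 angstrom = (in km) 4.919e-12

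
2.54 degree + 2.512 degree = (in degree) 5.052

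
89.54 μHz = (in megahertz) 8.954e-11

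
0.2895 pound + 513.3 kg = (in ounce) 1.811e+04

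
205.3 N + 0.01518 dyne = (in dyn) 2.053e+07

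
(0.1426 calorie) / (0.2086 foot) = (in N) 9.384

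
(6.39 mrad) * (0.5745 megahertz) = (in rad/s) 3671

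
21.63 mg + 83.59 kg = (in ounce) 2949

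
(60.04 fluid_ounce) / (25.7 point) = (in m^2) 0.1958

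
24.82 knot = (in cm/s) 1277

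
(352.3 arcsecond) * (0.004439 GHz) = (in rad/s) 7582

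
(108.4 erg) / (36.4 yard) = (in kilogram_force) 3.321e-08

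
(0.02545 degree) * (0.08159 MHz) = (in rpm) 346.1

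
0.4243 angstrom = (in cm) 4.243e-09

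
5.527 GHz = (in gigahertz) 5.527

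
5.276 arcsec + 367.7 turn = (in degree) 1.324e+05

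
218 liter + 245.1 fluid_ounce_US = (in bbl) 1.417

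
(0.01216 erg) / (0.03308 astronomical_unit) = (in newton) 2.457e-19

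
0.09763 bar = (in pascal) 9763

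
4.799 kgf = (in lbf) 10.58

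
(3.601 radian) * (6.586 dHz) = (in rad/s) 2.372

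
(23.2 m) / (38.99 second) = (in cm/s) 59.5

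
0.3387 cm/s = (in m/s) 0.003387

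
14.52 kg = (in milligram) 1.452e+07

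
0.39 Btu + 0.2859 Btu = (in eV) 4.451e+21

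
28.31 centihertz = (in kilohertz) 0.0002831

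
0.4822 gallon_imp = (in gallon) 0.5791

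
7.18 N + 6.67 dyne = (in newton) 7.18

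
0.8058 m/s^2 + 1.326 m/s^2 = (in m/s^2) 2.132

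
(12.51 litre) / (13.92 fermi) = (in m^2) 8.987e+11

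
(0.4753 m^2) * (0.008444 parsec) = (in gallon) 3.272e+16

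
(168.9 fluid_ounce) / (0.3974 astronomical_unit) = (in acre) 2.076e-17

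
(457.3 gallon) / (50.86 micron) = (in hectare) 3.404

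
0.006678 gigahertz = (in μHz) 6.678e+12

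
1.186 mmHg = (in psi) 0.02293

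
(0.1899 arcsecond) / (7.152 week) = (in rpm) 2.033e-12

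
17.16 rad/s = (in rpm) 163.9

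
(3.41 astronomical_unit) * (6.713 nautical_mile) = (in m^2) 6.342e+15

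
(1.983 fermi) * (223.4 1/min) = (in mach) 2.168e-17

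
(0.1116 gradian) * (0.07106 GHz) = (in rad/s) 1.246e+05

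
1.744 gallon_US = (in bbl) 0.04152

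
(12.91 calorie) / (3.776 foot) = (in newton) 46.93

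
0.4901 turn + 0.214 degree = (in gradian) 196.3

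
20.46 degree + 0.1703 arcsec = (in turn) 0.05683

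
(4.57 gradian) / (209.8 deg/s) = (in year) 6.217e-10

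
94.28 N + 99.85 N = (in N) 194.1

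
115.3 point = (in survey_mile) 2.527e-05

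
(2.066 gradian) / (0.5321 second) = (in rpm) 0.5824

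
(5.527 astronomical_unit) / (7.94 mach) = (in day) 3540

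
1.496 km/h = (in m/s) 0.4156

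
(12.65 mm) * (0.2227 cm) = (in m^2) 2.817e-05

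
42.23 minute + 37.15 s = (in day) 0.02976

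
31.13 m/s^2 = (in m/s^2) 31.13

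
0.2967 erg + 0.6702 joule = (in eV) 4.183e+18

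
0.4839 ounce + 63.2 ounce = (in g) 1805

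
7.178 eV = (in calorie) 2.749e-19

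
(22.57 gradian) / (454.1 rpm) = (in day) 8.629e-08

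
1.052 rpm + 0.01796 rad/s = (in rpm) 1.224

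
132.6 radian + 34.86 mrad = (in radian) 132.6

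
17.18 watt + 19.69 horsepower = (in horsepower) 19.71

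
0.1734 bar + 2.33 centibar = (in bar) 0.1967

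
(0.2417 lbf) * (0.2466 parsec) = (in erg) 8.181e+22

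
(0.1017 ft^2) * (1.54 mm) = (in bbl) 9.152e-05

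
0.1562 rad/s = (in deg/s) 8.95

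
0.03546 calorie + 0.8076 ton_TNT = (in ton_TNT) 0.8076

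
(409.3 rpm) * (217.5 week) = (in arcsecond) 1.163e+15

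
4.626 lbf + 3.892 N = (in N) 24.47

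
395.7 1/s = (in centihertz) 3.957e+04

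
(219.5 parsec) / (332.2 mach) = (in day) 6.93e+08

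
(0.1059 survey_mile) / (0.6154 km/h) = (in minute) 16.62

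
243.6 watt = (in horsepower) 0.3267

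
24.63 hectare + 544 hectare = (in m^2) 5.686e+06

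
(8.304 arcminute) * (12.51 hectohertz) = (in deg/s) 173.1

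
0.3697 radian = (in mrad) 369.7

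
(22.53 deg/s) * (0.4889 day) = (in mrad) 1.661e+07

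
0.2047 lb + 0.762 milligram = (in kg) 0.09285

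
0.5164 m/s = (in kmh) 1.859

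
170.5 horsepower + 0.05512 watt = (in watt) 1.271e+05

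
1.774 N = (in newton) 1.774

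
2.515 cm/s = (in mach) 7.386e-05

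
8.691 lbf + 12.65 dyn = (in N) 38.66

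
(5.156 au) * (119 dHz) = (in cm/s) 9.179e+14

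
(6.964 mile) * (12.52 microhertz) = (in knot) 0.2728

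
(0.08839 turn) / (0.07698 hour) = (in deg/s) 0.1148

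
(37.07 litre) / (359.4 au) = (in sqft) 7.421e-15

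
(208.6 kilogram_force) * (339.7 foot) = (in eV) 1.322e+24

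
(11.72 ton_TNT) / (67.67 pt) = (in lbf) 4.618e+11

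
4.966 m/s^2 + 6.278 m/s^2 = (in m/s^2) 11.24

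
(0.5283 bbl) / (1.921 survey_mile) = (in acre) 6.713e-09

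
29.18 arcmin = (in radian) 0.008488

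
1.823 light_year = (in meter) 1.725e+16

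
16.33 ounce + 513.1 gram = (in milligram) 9.76e+05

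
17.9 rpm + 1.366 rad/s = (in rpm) 30.94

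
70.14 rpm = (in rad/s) 7.345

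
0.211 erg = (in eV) 1.317e+11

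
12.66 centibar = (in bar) 0.1266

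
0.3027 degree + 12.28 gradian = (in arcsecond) 4.088e+04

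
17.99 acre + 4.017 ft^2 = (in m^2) 7.28e+04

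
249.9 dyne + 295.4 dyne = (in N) 0.005453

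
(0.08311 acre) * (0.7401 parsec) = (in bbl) 4.831e+19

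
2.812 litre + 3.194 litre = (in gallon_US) 1.587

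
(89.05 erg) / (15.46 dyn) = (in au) 3.85e-13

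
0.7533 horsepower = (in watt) 561.7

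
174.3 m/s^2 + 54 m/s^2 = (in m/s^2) 228.3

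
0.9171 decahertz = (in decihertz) 91.71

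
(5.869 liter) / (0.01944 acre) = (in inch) 0.002937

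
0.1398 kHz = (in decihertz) 1398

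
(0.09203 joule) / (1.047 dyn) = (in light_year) 9.291e-13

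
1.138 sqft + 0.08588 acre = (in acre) 0.08591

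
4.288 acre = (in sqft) 1.868e+05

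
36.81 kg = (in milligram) 3.681e+07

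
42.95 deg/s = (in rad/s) 0.7496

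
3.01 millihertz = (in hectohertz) 3.01e-05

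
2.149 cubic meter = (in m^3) 2.149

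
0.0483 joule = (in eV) 3.015e+17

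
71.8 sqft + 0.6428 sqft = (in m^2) 6.73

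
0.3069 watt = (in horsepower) 0.0004116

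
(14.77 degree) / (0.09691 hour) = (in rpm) 0.007056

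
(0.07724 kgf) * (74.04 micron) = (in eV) 3.5e+14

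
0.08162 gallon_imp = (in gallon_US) 0.09802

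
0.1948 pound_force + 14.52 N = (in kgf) 1.569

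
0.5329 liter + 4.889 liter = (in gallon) 1.432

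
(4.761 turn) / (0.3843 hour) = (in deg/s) 1.239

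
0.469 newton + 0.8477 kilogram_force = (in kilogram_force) 0.8955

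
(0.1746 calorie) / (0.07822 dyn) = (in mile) 580.3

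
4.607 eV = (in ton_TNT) 1.764e-28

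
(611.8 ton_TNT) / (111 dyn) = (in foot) 7.566e+15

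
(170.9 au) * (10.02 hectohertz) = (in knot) 4.98e+16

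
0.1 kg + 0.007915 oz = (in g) 100.2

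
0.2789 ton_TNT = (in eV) 7.283e+27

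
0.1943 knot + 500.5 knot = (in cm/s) 2.576e+04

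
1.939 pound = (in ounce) 31.02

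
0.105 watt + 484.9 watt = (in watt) 485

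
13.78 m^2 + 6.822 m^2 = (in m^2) 20.6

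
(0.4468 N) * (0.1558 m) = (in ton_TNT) 1.664e-11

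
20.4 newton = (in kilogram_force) 2.08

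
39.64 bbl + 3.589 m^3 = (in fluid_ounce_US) 3.345e+05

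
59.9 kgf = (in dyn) 5.874e+07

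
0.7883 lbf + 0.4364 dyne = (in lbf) 0.7883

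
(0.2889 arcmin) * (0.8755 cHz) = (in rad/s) 7.357e-07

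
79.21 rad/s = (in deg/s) 4538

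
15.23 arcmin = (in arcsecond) 913.8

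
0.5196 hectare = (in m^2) 5196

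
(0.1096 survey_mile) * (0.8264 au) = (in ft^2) 2.347e+14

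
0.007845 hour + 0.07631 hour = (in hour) 0.08416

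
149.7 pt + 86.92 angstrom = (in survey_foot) 0.1733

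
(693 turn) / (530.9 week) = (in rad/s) 1.356e-05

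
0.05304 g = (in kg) 5.304e-05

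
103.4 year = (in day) 3.774e+04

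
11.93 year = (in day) 4354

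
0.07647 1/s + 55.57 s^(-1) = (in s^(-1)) 55.65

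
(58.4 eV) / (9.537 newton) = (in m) 9.811e-19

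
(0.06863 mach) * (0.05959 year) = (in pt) 1.245e+11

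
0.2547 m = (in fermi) 2.547e+14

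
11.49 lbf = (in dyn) 5.111e+06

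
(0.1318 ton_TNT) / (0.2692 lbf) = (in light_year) 4.868e-08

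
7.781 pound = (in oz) 124.5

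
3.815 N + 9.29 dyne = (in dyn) 3.815e+05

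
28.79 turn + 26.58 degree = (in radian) 181.4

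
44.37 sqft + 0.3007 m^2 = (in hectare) 0.0004423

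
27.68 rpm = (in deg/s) 166.1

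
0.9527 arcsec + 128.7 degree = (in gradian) 143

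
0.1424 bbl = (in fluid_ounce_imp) 796.8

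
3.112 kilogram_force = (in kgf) 3.112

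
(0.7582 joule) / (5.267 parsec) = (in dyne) 4.665e-13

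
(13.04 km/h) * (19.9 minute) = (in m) 4325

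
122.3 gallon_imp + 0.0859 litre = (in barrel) 3.498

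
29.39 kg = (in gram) 2.939e+04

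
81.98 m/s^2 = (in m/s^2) 81.98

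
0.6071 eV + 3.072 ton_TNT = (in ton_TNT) 3.072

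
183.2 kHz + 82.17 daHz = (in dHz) 1.84e+06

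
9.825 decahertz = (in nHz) 9.825e+10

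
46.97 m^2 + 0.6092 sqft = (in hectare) 0.004703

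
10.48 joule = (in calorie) 2.505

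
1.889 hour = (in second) 6800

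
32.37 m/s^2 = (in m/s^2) 32.37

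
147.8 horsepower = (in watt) 1.102e+05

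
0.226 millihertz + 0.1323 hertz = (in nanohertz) 1.325e+08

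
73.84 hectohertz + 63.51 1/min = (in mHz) 7.385e+06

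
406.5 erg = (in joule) 4.065e-05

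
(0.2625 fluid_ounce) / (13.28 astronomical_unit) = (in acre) 9.656e-22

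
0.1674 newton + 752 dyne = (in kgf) 0.01784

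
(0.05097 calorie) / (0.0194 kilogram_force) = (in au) 7.493e-12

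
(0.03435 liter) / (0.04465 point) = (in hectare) 0.0002181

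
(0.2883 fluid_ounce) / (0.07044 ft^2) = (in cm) 0.1303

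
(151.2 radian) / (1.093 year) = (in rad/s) 4.387e-06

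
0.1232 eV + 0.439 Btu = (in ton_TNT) 1.107e-07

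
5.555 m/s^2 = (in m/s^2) 5.555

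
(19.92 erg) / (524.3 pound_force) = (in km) 8.541e-13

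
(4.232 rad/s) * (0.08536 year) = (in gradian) 7.252e+08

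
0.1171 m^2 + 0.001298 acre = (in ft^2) 57.8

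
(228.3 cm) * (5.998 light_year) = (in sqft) 1.394e+18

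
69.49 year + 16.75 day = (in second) 2.193e+09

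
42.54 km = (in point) 1.206e+08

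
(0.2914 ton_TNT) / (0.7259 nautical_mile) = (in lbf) 2.039e+05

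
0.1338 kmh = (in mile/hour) 0.08314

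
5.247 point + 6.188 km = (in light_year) 6.541e-13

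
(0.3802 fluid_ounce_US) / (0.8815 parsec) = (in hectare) 4.134e-26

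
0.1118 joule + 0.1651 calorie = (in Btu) 0.0007607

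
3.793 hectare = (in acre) 9.373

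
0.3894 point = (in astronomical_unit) 9.183e-16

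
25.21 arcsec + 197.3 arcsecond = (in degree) 0.06181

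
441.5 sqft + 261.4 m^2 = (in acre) 0.07473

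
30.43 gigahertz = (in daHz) 3.043e+09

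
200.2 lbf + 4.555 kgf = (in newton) 935.2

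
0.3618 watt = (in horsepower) 0.0004852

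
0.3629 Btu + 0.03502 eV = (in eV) 2.39e+21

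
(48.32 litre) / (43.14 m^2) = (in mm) 1.12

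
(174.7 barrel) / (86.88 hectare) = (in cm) 0.003197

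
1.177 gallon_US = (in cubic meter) 0.004455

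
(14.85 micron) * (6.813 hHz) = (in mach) 2.971e-05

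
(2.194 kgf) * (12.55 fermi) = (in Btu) 2.559e-16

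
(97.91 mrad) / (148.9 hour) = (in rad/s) 1.827e-07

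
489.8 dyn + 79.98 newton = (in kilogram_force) 8.156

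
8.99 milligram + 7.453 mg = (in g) 0.01644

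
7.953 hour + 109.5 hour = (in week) 0.6991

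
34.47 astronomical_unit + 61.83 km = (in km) 5.157e+09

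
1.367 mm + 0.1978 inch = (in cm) 0.6391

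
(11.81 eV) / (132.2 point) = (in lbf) 9.121e-18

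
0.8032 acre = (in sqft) 3.499e+04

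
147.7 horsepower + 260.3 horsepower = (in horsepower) 408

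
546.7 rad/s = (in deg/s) 3.132e+04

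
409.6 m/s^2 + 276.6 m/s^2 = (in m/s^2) 686.2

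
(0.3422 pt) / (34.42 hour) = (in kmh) 3.507e-09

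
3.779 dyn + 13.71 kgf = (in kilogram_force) 13.71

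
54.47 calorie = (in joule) 227.9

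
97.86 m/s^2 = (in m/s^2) 97.86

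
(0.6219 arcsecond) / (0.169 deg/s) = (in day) 1.183e-08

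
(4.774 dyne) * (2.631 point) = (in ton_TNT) 1.059e-17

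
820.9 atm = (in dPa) 8.318e+08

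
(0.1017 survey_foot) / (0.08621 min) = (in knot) 0.01165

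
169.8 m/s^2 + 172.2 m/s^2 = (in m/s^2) 342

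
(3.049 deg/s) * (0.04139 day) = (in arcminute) 6.542e+05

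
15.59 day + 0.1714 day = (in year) 0.04318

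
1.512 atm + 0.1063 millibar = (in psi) 22.22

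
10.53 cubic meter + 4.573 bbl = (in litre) 1.126e+04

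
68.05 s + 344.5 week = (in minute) 3.473e+06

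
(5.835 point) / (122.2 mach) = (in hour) 1.374e-11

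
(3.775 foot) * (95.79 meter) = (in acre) 0.02724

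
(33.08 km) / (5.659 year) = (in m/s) 0.0001854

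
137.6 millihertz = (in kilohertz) 0.0001376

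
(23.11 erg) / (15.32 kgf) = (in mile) 9.558e-12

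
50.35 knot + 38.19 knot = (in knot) 88.54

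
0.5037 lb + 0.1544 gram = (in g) 228.6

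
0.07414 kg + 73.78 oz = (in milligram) 2.166e+06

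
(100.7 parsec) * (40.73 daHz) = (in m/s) 1.266e+21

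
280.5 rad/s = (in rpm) 2679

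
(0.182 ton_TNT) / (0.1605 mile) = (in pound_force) 6.628e+05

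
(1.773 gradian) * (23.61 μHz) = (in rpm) 6.279e-06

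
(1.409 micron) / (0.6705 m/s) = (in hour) 5.837e-10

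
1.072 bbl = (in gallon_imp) 37.49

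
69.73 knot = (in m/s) 35.87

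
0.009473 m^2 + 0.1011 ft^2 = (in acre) 4.662e-06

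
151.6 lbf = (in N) 674.4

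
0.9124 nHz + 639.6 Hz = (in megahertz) 0.0006396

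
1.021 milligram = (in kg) 1.021e-06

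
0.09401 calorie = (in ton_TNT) 9.401e-11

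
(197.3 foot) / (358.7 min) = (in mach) 8.206e-06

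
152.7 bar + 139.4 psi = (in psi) 2354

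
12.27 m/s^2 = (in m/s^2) 12.27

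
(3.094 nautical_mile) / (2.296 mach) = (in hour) 0.002036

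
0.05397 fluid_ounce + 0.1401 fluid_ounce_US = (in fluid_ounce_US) 0.1941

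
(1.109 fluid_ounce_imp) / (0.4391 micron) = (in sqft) 772.4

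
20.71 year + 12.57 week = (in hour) 1.835e+05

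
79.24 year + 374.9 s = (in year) 79.24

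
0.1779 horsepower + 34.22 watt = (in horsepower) 0.2238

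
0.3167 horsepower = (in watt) 236.2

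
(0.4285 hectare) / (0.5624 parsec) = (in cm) 2.469e-11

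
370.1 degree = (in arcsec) 1.332e+06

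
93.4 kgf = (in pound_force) 205.9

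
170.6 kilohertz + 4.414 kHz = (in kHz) 175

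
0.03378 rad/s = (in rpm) 0.3226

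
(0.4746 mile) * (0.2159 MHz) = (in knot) 3.205e+08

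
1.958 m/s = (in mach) 0.00575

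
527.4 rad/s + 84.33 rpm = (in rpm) 5121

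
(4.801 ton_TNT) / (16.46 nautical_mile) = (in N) 6.59e+05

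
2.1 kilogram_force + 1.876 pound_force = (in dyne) 2.894e+06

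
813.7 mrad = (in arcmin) 2797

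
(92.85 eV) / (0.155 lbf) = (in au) 1.442e-28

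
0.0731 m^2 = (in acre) 1.806e-05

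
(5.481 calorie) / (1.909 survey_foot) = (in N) 39.41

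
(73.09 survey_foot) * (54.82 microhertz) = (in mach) 3.587e-06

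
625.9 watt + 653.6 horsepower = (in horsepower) 654.4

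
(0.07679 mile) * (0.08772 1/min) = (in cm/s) 18.07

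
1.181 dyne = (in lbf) 2.655e-06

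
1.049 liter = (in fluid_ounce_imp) 36.92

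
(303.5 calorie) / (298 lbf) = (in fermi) 9.58e+14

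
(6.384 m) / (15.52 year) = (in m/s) 1.304e-08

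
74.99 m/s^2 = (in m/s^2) 74.99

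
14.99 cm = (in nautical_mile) 8.094e-05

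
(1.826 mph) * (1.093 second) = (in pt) 2529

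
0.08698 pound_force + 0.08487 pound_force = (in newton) 0.7644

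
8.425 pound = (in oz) 134.8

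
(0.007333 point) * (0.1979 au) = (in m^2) 7.659e+04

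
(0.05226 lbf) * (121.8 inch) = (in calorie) 0.1719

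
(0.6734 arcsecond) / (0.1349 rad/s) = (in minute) 4.034e-07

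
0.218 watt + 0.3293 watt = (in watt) 0.5473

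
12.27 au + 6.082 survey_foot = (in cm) 1.836e+14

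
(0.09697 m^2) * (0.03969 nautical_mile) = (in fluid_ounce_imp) 2.509e+05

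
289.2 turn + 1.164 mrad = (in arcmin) 6.247e+06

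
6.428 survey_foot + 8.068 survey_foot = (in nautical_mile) 0.002386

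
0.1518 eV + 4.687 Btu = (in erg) 4.945e+10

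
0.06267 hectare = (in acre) 0.1549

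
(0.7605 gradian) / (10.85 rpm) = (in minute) 0.0001752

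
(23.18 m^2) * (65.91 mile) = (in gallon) 6.495e+08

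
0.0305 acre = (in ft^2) 1329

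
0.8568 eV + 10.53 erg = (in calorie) 2.517e-07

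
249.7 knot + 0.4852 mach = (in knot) 570.8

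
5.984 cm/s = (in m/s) 0.05984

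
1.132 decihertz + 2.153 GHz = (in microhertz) 2.153e+15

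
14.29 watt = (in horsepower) 0.01916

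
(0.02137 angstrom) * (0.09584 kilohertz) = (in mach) 6.015e-13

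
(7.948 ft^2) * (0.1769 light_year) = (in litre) 1.236e+18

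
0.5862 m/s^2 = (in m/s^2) 0.5862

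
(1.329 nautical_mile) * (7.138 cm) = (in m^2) 175.7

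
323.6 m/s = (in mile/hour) 723.9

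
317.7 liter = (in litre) 317.7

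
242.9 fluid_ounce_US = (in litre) 7.183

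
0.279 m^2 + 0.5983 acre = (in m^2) 2422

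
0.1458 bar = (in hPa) 145.8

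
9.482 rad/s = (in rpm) 90.55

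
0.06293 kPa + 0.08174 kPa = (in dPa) 1447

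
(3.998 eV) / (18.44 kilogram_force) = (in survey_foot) 1.162e-20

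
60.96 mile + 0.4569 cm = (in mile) 60.96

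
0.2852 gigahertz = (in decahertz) 2.852e+07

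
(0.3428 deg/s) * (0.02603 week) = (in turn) 14.99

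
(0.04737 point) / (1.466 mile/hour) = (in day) 2.951e-10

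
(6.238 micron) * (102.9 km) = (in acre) 0.0001586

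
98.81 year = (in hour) 8.656e+05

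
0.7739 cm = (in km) 7.739e-06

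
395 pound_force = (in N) 1757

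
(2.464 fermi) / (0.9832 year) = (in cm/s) 7.947e-21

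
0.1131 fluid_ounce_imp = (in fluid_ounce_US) 0.1087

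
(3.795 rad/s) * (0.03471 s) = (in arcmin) 452.8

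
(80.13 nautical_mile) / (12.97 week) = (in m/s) 0.01892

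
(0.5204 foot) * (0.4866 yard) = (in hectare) 7.058e-06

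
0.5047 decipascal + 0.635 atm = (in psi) 9.332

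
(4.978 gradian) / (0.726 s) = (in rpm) 1.029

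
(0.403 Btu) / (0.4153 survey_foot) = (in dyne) 3.359e+08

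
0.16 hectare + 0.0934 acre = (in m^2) 1978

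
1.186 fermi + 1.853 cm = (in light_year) 1.959e-18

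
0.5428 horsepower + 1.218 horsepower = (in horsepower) 1.761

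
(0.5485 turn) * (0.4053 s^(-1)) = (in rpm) 13.34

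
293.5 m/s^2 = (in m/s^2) 293.5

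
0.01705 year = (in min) 8961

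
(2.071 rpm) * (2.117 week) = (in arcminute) 9.546e+08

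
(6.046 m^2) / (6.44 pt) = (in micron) 2.661e+09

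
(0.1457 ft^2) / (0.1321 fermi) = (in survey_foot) 3.362e+14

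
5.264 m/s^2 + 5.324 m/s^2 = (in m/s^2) 10.59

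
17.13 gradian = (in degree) 15.42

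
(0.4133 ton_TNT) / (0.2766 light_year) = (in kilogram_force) 6.738e-08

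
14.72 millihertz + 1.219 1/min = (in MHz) 3.504e-08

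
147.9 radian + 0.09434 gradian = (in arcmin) 5.084e+05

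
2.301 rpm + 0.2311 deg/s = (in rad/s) 0.245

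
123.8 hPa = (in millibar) 123.8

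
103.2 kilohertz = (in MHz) 0.1032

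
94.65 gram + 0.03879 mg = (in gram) 94.65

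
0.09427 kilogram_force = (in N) 0.9245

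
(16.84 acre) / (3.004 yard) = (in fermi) 2.481e+19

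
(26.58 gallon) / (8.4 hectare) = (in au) 8.007e-18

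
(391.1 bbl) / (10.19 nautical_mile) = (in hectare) 3.295e-07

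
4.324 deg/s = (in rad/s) 0.07547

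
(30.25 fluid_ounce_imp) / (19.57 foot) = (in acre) 3.561e-08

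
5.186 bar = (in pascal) 5.186e+05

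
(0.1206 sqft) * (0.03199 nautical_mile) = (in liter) 663.8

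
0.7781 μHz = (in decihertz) 7.781e-06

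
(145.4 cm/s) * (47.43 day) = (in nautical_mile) 3217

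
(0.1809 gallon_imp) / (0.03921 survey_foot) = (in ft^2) 0.7407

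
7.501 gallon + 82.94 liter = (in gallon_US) 29.41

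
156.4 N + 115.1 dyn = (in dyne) 1.564e+07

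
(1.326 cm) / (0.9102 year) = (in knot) 8.98e-10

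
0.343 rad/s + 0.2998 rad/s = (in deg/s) 36.83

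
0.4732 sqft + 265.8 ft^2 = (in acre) 0.006113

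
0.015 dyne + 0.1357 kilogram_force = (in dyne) 1.331e+05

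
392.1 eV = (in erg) 6.282e-10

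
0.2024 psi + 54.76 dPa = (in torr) 10.51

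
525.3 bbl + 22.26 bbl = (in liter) 8.706e+04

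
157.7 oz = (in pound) 9.856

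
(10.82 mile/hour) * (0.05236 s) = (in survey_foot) 0.8309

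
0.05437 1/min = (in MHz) 9.062e-10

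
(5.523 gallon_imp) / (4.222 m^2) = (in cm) 0.5947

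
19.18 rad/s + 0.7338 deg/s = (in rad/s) 19.19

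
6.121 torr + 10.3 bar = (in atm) 10.17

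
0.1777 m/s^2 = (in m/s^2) 0.1777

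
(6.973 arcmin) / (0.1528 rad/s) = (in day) 1.536e-07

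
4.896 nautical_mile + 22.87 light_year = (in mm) 2.164e+20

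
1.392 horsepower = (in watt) 1038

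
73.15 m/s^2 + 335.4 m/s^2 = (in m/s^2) 408.5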